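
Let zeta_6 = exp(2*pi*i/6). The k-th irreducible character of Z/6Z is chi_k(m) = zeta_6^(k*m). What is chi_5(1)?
chi_5(1) = zeta_6^5 = exp(-I*pi/3)

Working: chi_5(1) = zeta_6^(5*1) = zeta_6^5. Since zeta_6^6 = 1, this equals zeta_6^5 = exp(2*pi*i*5/6) = exp(-I*pi/3).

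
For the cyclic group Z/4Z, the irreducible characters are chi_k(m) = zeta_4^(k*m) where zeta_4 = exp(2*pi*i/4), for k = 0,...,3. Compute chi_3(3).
chi_3(3) = zeta_4^9 = I

Solution. chi_3(3) = zeta_4^(3*3) = zeta_4^9. Since zeta_4^4 = 1, this equals zeta_4^1 = exp(2*pi*i*1/4) = I.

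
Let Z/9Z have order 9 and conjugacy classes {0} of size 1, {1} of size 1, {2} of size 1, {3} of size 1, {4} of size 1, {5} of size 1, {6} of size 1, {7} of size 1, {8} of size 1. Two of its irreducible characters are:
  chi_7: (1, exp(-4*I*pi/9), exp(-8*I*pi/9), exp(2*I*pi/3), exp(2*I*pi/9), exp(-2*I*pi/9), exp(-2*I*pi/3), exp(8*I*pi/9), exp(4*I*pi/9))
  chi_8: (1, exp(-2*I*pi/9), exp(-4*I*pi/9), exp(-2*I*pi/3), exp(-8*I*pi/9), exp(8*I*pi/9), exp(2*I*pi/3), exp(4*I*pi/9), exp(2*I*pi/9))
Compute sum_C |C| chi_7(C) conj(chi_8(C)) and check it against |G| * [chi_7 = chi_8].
Sum = 0; so <chi_7, chi_8> = 0 (distinct irreducibles are orthogonal).

Justification: Compute term by term over conjugacy classes (|C| * chi_7(C) * conj(chi_8(C))):
  1*(1)*conj(1) + 1*(exp(-4*I*pi/9))*conj(exp(-2*I*pi/9)) + 1*(exp(-8*I*pi/9))*conj(exp(-4*I*pi/9)) + 1*(exp(2*I*pi/3))*conj(exp(-2*I*pi/3)) + 1*(exp(2*I*pi/9))*conj(exp(-8*I*pi/9)) + 1*(exp(-2*I*pi/9))*conj(exp(8*I*pi/9)) + 1*(exp(-2*I*pi/3))*conj(exp(2*I*pi/3)) + 1*(exp(8*I*pi/9))*conj(exp(4*I*pi/9)) + 1*(exp(4*I*pi/9))*conj(exp(2*I*pi/9))
  = (1) + (exp(-2*I*pi/9)) + (exp(-4*I*pi/9)) + (exp(-2*I*pi/3)) + (exp(-8*I*pi/9)) + (exp(8*I*pi/9)) + (exp(2*I*pi/3)) + (exp(4*I*pi/9)) + (exp(2*I*pi/9))
  = 0.
(Exp terms are combined using exp(i*s)*conj(exp(i*t)) = exp(i*(s-t)), and sums of them are collapsed using the identity that for every m > 1 the m distinct m-th roots of unity sum to 0, e.g. 1 + exp(2*I*pi/3) + exp(-2*I*pi/3) = 0.)
Dividing by |G| = 9 gives 0/9 = 0, matching the row-orthogonality relation <chi_7, chi_8> = [chi_7 = chi_8].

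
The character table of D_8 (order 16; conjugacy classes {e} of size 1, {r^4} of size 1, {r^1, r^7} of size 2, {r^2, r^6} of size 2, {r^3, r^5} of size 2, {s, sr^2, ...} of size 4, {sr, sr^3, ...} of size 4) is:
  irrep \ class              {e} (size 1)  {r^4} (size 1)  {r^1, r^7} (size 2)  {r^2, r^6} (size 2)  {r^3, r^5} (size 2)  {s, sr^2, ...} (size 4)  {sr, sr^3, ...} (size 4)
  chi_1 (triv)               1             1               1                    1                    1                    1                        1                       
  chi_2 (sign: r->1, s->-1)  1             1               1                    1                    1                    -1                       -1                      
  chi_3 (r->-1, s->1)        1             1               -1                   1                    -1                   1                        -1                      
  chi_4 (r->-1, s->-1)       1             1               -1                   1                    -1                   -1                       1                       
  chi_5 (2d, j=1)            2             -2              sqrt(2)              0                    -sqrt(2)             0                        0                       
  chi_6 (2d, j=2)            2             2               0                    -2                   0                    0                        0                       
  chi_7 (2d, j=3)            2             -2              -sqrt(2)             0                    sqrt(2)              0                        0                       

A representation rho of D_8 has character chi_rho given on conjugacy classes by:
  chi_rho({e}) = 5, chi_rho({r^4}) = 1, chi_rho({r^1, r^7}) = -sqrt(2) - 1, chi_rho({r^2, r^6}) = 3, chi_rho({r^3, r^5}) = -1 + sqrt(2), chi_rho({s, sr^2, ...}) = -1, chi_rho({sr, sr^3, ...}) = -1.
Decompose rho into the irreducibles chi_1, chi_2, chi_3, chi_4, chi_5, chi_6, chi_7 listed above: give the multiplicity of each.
Multiplicities: chi_1: 0, chi_2: 1, chi_3: 1, chi_4: 1, chi_5: 0, chi_6: 0, chi_7: 1.

Details: Use <chi_rho, chi> = (1/|G|) sum_C |C| * chi_rho(C) * conj(chi(C)) with |G| = 16 for each irreducible chi in the table:
  <chi_rho, chi_1> = (1/16)[1*(5)*conj(1) + 1*(1)*conj(1) + 2*(-sqrt(2) - 1)*conj(1) + 2*(3)*conj(1) + 2*(-1 + sqrt(2))*conj(1) + 4*(-1)*conj(1) + 4*(-1)*conj(1)]
      = (1/16)[(5) + (1) + (-2*sqrt(2) - 2) + (6) + (-2 + 2*sqrt(2)) + (-4) + (-4)] = 0/16 = 0
  <chi_rho, chi_2> = (1/16)[1*(5)*conj(1) + 1*(1)*conj(1) + 2*(-sqrt(2) - 1)*conj(1) + 2*(3)*conj(1) + 2*(-1 + sqrt(2))*conj(1) + 4*(-1)*conj(-1) + 4*(-1)*conj(-1)]
      = (1/16)[(5) + (1) + (-2*sqrt(2) - 2) + (6) + (-2 + 2*sqrt(2)) + (4) + (4)] = 16/16 = 1
  <chi_rho, chi_3> = (1/16)[1*(5)*conj(1) + 1*(1)*conj(1) + 2*(-sqrt(2) - 1)*conj(-1) + 2*(3)*conj(1) + 2*(-1 + sqrt(2))*conj(-1) + 4*(-1)*conj(1) + 4*(-1)*conj(-1)]
      = (1/16)[(5) + (1) + (2 + 2*sqrt(2)) + (6) + (2 - 2*sqrt(2)) + (-4) + (4)] = 16/16 = 1
  <chi_rho, chi_4> = (1/16)[1*(5)*conj(1) + 1*(1)*conj(1) + 2*(-sqrt(2) - 1)*conj(-1) + 2*(3)*conj(1) + 2*(-1 + sqrt(2))*conj(-1) + 4*(-1)*conj(-1) + 4*(-1)*conj(1)]
      = (1/16)[(5) + (1) + (2 + 2*sqrt(2)) + (6) + (2 - 2*sqrt(2)) + (4) + (-4)] = 16/16 = 1
  <chi_rho, chi_5> = (1/16)[1*(5)*conj(2) + 1*(1)*conj(-2) + 2*(-sqrt(2) - 1)*conj(sqrt(2)) + 2*(3)*conj(0) + 2*(-1 + sqrt(2))*conj(-sqrt(2)) + 4*(-1)*conj(0) + 4*(-1)*conj(0)]
      = (1/16)[(10) + (-2) + (-4 - 2*sqrt(2)) + (0) + (-4 + 2*sqrt(2)) + (0) + (0)] = 0/16 = 0
  <chi_rho, chi_6> = (1/16)[1*(5)*conj(2) + 1*(1)*conj(2) + 2*(-sqrt(2) - 1)*conj(0) + 2*(3)*conj(-2) + 2*(-1 + sqrt(2))*conj(0) + 4*(-1)*conj(0) + 4*(-1)*conj(0)]
      = (1/16)[(10) + (2) + (0) + (-12) + (0) + (0) + (0)] = 0/16 = 0
  <chi_rho, chi_7> = (1/16)[1*(5)*conj(2) + 1*(1)*conj(-2) + 2*(-sqrt(2) - 1)*conj(-sqrt(2)) + 2*(3)*conj(0) + 2*(-1 + sqrt(2))*conj(sqrt(2)) + 4*(-1)*conj(0) + 4*(-1)*conj(0)]
      = (1/16)[(10) + (-2) + (2*sqrt(2) + 4) + (0) + (4 - 2*sqrt(2)) + (0) + (0)] = 16/16 = 1
Dimension check: dim(rho) = sum (mult * dim) = 0*1 + 1*1 + 1*1 + 1*1 + 0*2 + 0*2 + 1*2 = 5 = chi_rho(e) = 5.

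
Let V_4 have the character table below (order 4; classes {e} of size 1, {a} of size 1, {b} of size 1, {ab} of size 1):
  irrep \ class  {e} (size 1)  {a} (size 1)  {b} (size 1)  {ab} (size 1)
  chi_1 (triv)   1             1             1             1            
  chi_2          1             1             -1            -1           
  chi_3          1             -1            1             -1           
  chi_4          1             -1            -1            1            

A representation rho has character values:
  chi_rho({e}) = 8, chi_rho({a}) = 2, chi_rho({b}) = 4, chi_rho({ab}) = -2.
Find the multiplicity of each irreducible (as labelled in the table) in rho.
Multiplicities: chi_1: 3, chi_2: 2, chi_3: 3, chi_4: 0.

Reasoning: Use <chi_rho, chi> = (1/|G|) sum_C |C| * chi_rho(C) * conj(chi(C)) with |G| = 4 for each irreducible chi in the table:
  <chi_rho, chi_1> = (1/4)[1*(8)*conj(1) + 1*(2)*conj(1) + 1*(4)*conj(1) + 1*(-2)*conj(1)]
      = (1/4)[(8) + (2) + (4) + (-2)] = 12/4 = 3
  <chi_rho, chi_2> = (1/4)[1*(8)*conj(1) + 1*(2)*conj(1) + 1*(4)*conj(-1) + 1*(-2)*conj(-1)]
      = (1/4)[(8) + (2) + (-4) + (2)] = 8/4 = 2
  <chi_rho, chi_3> = (1/4)[1*(8)*conj(1) + 1*(2)*conj(-1) + 1*(4)*conj(1) + 1*(-2)*conj(-1)]
      = (1/4)[(8) + (-2) + (4) + (2)] = 12/4 = 3
  <chi_rho, chi_4> = (1/4)[1*(8)*conj(1) + 1*(2)*conj(-1) + 1*(4)*conj(-1) + 1*(-2)*conj(1)]
      = (1/4)[(8) + (-2) + (-4) + (-2)] = 0/4 = 0
Dimension check: dim(rho) = sum (mult * dim) = 3*1 + 2*1 + 3*1 + 0*1 = 8 = chi_rho(e) = 8.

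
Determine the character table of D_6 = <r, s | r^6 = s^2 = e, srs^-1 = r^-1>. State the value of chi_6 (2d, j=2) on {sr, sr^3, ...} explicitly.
Conjugacy classes: {e} of size 1, {r^3} of size 1, {r^1, r^5} of size 2, {r^2, r^4} of size 2, {s, sr^2, ...} of size 3, {sr, sr^3, ...} of size 3.
Character table:
  irrep \ class              {e} (size 1)  {r^3} (size 1)  {r^1, r^5} (size 2)  {r^2, r^4} (size 2)  {s, sr^2, ...} (size 3)  {sr, sr^3, ...} (size 3)
  chi_1 (triv)               1             1               1                    1                    1                        1                       
  chi_2 (sign: r->1, s->-1)  1             1               1                    1                    -1                       -1                      
  chi_3 (r->-1, s->1)        1             -1              -1                   1                    1                        -1                      
  chi_4 (r->-1, s->-1)       1             -1              -1                   1                    -1                       1                       
  chi_5 (2d, j=1)            2             -2              1                    -1                   0                        0                       
  chi_6 (2d, j=2)            2             2               -1                   -1                   0                        0                       

Spot check: chi_6 (2d, j=2) on {sr, sr^3, ...} = 0.

Why: D_6 has order 2*6 = 12 with 6 conjugacy classes, hence 6 irreducibles. Sum of squared dims 1 + 1 + 1 + 1 + 4 + 4 = 12 = |G|. Linear characters come from the abelianisation; the 2-dimensional irreps have character r^k -> 2*cos(2*pi*j*k/6), reflections -> 0.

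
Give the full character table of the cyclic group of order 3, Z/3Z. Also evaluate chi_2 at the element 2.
Character table of Z/3Z (irreps indexed chi_0,...,chi_2 with chi_k(m) = zeta_3^(k*m), zeta_3 = exp(2*pi*i/3)):
  irrep \ class  {0} (size 1)  {1} (size 1)    {2} (size 1)  
  chi_0          1             1               1             
  chi_1          1             exp(2*I*pi/3)   exp(-2*I*pi/3)
  chi_2          1             exp(-2*I*pi/3)  exp(2*I*pi/3) 

Spot check: chi_2(2) = zeta_3^(2*2) = zeta_3^4 = exp(2*I*pi/3).

Proof sketch: Z/3Z is abelian, so all 3 irreducible complex representations are 1-dimensional. They are given by chi_k(m) = zeta_3^(k*m) for k = 0,...,2. Row orthogonality: sum_m chi_k(m) conj(chi_l(m)) = 3 * [k = l].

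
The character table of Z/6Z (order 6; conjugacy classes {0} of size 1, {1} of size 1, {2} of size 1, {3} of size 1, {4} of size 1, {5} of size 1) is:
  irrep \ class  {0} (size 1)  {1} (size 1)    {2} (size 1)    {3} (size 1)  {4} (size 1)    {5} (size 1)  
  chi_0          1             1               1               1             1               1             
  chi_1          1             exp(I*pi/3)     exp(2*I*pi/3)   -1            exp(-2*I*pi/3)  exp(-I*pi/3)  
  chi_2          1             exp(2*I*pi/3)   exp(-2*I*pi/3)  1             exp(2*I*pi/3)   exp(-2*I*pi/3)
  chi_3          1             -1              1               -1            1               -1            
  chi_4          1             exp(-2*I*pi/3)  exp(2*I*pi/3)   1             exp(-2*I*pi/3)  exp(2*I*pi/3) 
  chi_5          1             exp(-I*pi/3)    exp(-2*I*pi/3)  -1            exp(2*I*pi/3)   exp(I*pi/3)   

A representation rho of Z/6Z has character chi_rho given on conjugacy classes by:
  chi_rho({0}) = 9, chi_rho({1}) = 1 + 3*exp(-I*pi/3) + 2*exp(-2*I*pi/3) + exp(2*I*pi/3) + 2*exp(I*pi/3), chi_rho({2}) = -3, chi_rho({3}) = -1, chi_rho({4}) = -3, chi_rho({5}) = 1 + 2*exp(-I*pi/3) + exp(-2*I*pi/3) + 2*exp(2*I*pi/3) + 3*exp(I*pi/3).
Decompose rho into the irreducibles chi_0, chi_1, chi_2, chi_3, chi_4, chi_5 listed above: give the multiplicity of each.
Multiplicities: chi_0: 1, chi_1: 2, chi_2: 1, chi_3: 0, chi_4: 2, chi_5: 3.

Explanation: Use <chi_rho, chi> = (1/|G|) sum_C |C| * chi_rho(C) * conj(chi(C)) with |G| = 6 for each irreducible chi in the table:
  <chi_rho, chi_0> = (1/6)[1*(9)*conj(1) + 1*(1 + 3*exp(-I*pi/3) + 2*exp(-2*I*pi/3) + exp(2*I*pi/3) + 2*exp(I*pi/3))*conj(1) + 1*(-3)*conj(1) + 1*(-1)*conj(1) + 1*(-3)*conj(1) + 1*(1 + 2*exp(-I*pi/3) + exp(-2*I*pi/3) + 2*exp(2*I*pi/3) + 3*exp(I*pi/3))*conj(1)]
      = (1/6)[(9) + (1 + 3*exp(-I*pi/3) + 2*exp(-2*I*pi/3) + exp(2*I*pi/3) + 2*exp(I*pi/3)) + (-3) + (-1) + (-3) + (1 + 2*exp(-I*pi/3) + exp(-2*I*pi/3) + 2*exp(2*I*pi/3) + 3*exp(I*pi/3))] = 6/6 = 1
  <chi_rho, chi_1> = (1/6)[1*(9)*conj(1) + 1*(1 + 3*exp(-I*pi/3) + 2*exp(-2*I*pi/3) + exp(2*I*pi/3) + 2*exp(I*pi/3))*conj(exp(I*pi/3)) + 1*(-3)*conj(exp(2*I*pi/3)) + 1*(-1)*conj(-1) + 1*(-3)*conj(exp(-2*I*pi/3)) + 1*(1 + 2*exp(-I*pi/3) + exp(-2*I*pi/3) + 2*exp(2*I*pi/3) + 3*exp(I*pi/3))*conj(exp(-I*pi/3))]
      = (1/6)[(9) + (3*exp(-2*I*pi/3) + exp(-I*pi/3) + exp(I*pi/3)) + (4 + exp(-2*I*pi/3) + 4*exp(2*I*pi/3)) + (1) + (4 + 4*exp(-2*I*pi/3) + exp(2*I*pi/3)) + (exp(-I*pi/3) + exp(I*pi/3) + 3*exp(2*I*pi/3))] = 12/6 = 2
  <chi_rho, chi_2> = (1/6)[1*(9)*conj(1) + 1*(1 + 3*exp(-I*pi/3) + 2*exp(-2*I*pi/3) + exp(2*I*pi/3) + 2*exp(I*pi/3))*conj(exp(2*I*pi/3)) + 1*(-3)*conj(exp(-2*I*pi/3)) + 1*(-1)*conj(1) + 1*(-3)*conj(exp(2*I*pi/3)) + 1*(1 + 2*exp(-I*pi/3) + exp(-2*I*pi/3) + 2*exp(2*I*pi/3) + 3*exp(I*pi/3))*conj(exp(-2*I*pi/3))]
      = (1/6)[(9) + (-2 + 2*exp(-I*pi/3) + exp(-2*I*pi/3) + 2*exp(2*I*pi/3)) + (4 + 4*exp(-2*I*pi/3) + exp(2*I*pi/3)) + (-1) + (4 + exp(-2*I*pi/3) + 4*exp(2*I*pi/3)) + (-2 + 2*exp(-2*I*pi/3) + exp(2*I*pi/3) + 2*exp(I*pi/3))] = 6/6 = 1
  <chi_rho, chi_3> = (1/6)[1*(9)*conj(1) + 1*(1 + 3*exp(-I*pi/3) + 2*exp(-2*I*pi/3) + exp(2*I*pi/3) + 2*exp(I*pi/3))*conj(-1) + 1*(-3)*conj(1) + 1*(-1)*conj(-1) + 1*(-3)*conj(1) + 1*(1 + 2*exp(-I*pi/3) + exp(-2*I*pi/3) + 2*exp(2*I*pi/3) + 3*exp(I*pi/3))*conj(-1)]
      = (1/6)[(9) + (-1 - 2*exp(I*pi/3) - exp(2*I*pi/3) - 2*exp(-2*I*pi/3) - 3*exp(-I*pi/3)) + (-3) + (1) + (-3) + (-1 - 3*exp(I*pi/3) - 2*exp(2*I*pi/3) - exp(-2*I*pi/3) - 2*exp(-I*pi/3))] = 0/6 = 0
  <chi_rho, chi_4> = (1/6)[1*(9)*conj(1) + 1*(1 + 3*exp(-I*pi/3) + 2*exp(-2*I*pi/3) + exp(2*I*pi/3) + 2*exp(I*pi/3))*conj(exp(-2*I*pi/3)) + 1*(-3)*conj(exp(2*I*pi/3)) + 1*(-1)*conj(1) + 1*(-3)*conj(exp(-2*I*pi/3)) + 1*(1 + 2*exp(-I*pi/3) + exp(-2*I*pi/3) + 2*exp(2*I*pi/3) + 3*exp(I*pi/3))*conj(exp(2*I*pi/3))]
      = (1/6)[(9) + (exp(-2*I*pi/3) + exp(2*I*pi/3) + 3*exp(I*pi/3)) + (4 + exp(-2*I*pi/3) + 4*exp(2*I*pi/3)) + (-1) + (4 + 4*exp(-2*I*pi/3) + exp(2*I*pi/3)) + (3*exp(-I*pi/3) + exp(-2*I*pi/3) + exp(2*I*pi/3))] = 12/6 = 2
  <chi_rho, chi_5> = (1/6)[1*(9)*conj(1) + 1*(1 + 3*exp(-I*pi/3) + 2*exp(-2*I*pi/3) + exp(2*I*pi/3) + 2*exp(I*pi/3))*conj(exp(-I*pi/3)) + 1*(-3)*conj(exp(-2*I*pi/3)) + 1*(-1)*conj(-1) + 1*(-3)*conj(exp(2*I*pi/3)) + 1*(1 + 2*exp(-I*pi/3) + exp(-2*I*pi/3) + 2*exp(2*I*pi/3) + 3*exp(I*pi/3))*conj(exp(I*pi/3))]
      = (1/6)[(9) + (2 + 2*exp(-I*pi/3) + exp(I*pi/3) + 2*exp(2*I*pi/3)) + (4 + 4*exp(-2*I*pi/3) + exp(2*I*pi/3)) + (1) + (4 + exp(-2*I*pi/3) + 4*exp(2*I*pi/3)) + (2 + 2*exp(-2*I*pi/3) + exp(-I*pi/3) + 2*exp(I*pi/3))] = 18/6 = 3
(Exp terms are combined using exp(i*s)*conj(exp(i*t)) = exp(i*(s-t)), and sums of them are collapsed using the identity that for every m > 1 the m distinct m-th roots of unity sum to 0, e.g. 1 + exp(2*I*pi/3) + exp(-2*I*pi/3) = 0.)
Dimension check: dim(rho) = sum (mult * dim) = 1*1 + 2*1 + 1*1 + 0*1 + 2*1 + 3*1 = 9 = chi_rho(e) = 9.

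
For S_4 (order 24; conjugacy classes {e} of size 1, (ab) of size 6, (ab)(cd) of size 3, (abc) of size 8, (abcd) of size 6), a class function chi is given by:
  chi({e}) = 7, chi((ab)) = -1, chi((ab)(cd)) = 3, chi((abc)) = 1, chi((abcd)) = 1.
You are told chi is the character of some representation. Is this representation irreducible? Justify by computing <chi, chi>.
Not irreducible (reducible): <chi, chi> = 4 > 1.

Argument: <chi, chi> = (1/|G|) sum_C |C| * |chi(C)|^2 = (1/24)[1*|7|^2 + 6*|-1|^2 + 3*|3|^2 + 8*|1|^2 + 6*|1|^2]
  = (1/24)[(49) + (6) + (27) + (8) + (6)] = 96/24 = 4.
A character is irreducible iff <chi, chi> = 1, so this representation is reducible.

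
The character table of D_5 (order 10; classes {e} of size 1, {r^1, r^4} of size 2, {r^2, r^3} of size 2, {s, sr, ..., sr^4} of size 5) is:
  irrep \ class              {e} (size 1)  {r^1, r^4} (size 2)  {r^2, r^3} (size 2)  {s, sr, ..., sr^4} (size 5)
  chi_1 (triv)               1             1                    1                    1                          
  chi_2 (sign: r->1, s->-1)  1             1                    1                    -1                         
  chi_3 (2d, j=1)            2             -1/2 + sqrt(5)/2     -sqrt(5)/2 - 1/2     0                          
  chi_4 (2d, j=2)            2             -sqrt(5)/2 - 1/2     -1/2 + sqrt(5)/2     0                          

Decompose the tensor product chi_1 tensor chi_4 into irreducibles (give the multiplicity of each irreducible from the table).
chi_1 tensor chi_4 = chi_4 (all other irreducibles have multiplicity 0).

Details: The character of a tensor product is the pointwise product (chi_1 * chi_4)(C) = chi_1(C) * chi_4(C):
  {e}: (1)*(2), {r^1, r^4}: (1)*(-sqrt(5)/2 - 1/2), {r^2, r^3}: (1)*(-1/2 + sqrt(5)/2), {s, sr, ..., sr^4}: (1)*(0)
so (chi_1 * chi_4) takes values
  {e} -> 2, {r^1, r^4} -> -sqrt(5)/2 - 1/2, {r^2, r^3} -> -1/2 + sqrt(5)/2, {s, sr, ..., sr^4} -> 0.
Now take the inner product of this character with each irreducible chi from the table, <chi_1*chi_4, chi> = (1/10) sum_C |C| (chi_1*chi_4)(C) conj(chi(C)):
  <chi_1*chi_4, chi_1> = (1/10)[1*(2)*conj(1) + 2*(-sqrt(5)/2 - 1/2)*conj(1) + 2*(-1/2 + sqrt(5)/2)*conj(1) + 5*(0)*conj(1)]
      = (1/10)[(2) + (-sqrt(5) - 1) + (-1 + sqrt(5)) + (0)] = 0/10 = 0
  <chi_1*chi_4, chi_2> = (1/10)[1*(2)*conj(1) + 2*(-sqrt(5)/2 - 1/2)*conj(1) + 2*(-1/2 + sqrt(5)/2)*conj(1) + 5*(0)*conj(-1)]
      = (1/10)[(2) + (-sqrt(5) - 1) + (-1 + sqrt(5)) + (0)] = 0/10 = 0
  <chi_1*chi_4, chi_3> = (1/10)[1*(2)*conj(2) + 2*(-sqrt(5)/2 - 1/2)*conj(-1/2 + sqrt(5)/2) + 2*(-1/2 + sqrt(5)/2)*conj(-sqrt(5)/2 - 1/2) + 5*(0)*conj(0)]
      = (1/10)[(4) + (-2) + (-2) + (0)] = 0/10 = 0
  <chi_1*chi_4, chi_4> = (1/10)[1*(2)*conj(2) + 2*(-sqrt(5)/2 - 1/2)*conj(-sqrt(5)/2 - 1/2) + 2*(-1/2 + sqrt(5)/2)*conj(-1/2 + sqrt(5)/2) + 5*(0)*conj(0)]
      = (1/10)[(4) + (sqrt(5) + 3) + (3 - sqrt(5)) + (0)] = 10/10 = 1
Hence the multiplicities are chi_4: 1. Dimension check: dim(chi_1)*dim(chi_4) = 1*2 = 2 and sum (mult * dim) = 1*2 = 2.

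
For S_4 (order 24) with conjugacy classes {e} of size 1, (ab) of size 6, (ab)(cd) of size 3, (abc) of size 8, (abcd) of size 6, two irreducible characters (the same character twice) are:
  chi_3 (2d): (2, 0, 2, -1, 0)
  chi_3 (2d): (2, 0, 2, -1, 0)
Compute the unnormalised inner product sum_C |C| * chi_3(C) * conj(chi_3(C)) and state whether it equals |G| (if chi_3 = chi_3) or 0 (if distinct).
Sum = 24 = |G| = 24; so <chi_3, chi_3> = 1 (norm-1 confirms irreducibility).

Explanation: Compute term by term over conjugacy classes (|C| * chi_3(C) * conj(chi_3(C))):
  1*(2)*conj(2) + 6*(0)*conj(0) + 3*(2)*conj(2) + 8*(-1)*conj(-1) + 6*(0)*conj(0)
  = (4) + (0) + (12) + (8) + (0)
  = 24.
Dividing by |G| = 24 gives 24/24 = 1, matching the row-orthogonality relation <chi_3, chi_3> = [chi_3 = chi_3].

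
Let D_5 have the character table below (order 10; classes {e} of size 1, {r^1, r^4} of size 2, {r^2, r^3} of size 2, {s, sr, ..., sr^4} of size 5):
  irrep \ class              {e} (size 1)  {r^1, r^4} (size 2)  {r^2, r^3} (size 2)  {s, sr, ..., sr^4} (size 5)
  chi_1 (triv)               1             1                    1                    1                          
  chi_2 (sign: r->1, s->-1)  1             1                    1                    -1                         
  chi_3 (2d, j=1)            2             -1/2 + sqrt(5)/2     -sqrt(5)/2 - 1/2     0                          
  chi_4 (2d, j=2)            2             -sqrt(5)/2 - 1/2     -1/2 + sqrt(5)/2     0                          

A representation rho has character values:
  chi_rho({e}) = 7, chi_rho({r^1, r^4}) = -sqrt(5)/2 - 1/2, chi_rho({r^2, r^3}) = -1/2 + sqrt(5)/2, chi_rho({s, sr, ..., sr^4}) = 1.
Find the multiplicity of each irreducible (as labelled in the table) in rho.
Multiplicities: chi_1: 1, chi_2: 0, chi_3: 1, chi_4: 2.

Why: Use <chi_rho, chi> = (1/|G|) sum_C |C| * chi_rho(C) * conj(chi(C)) with |G| = 10 for each irreducible chi in the table:
  <chi_rho, chi_1> = (1/10)[1*(7)*conj(1) + 2*(-sqrt(5)/2 - 1/2)*conj(1) + 2*(-1/2 + sqrt(5)/2)*conj(1) + 5*(1)*conj(1)]
      = (1/10)[(7) + (-sqrt(5) - 1) + (-1 + sqrt(5)) + (5)] = 10/10 = 1
  <chi_rho, chi_2> = (1/10)[1*(7)*conj(1) + 2*(-sqrt(5)/2 - 1/2)*conj(1) + 2*(-1/2 + sqrt(5)/2)*conj(1) + 5*(1)*conj(-1)]
      = (1/10)[(7) + (-sqrt(5) - 1) + (-1 + sqrt(5)) + (-5)] = 0/10 = 0
  <chi_rho, chi_3> = (1/10)[1*(7)*conj(2) + 2*(-sqrt(5)/2 - 1/2)*conj(-1/2 + sqrt(5)/2) + 2*(-1/2 + sqrt(5)/2)*conj(-sqrt(5)/2 - 1/2) + 5*(1)*conj(0)]
      = (1/10)[(14) + (-2) + (-2) + (0)] = 10/10 = 1
  <chi_rho, chi_4> = (1/10)[1*(7)*conj(2) + 2*(-sqrt(5)/2 - 1/2)*conj(-sqrt(5)/2 - 1/2) + 2*(-1/2 + sqrt(5)/2)*conj(-1/2 + sqrt(5)/2) + 5*(1)*conj(0)]
      = (1/10)[(14) + (sqrt(5) + 3) + (3 - sqrt(5)) + (0)] = 20/10 = 2
Dimension check: dim(rho) = sum (mult * dim) = 1*1 + 0*1 + 1*2 + 2*2 = 7 = chi_rho(e) = 7.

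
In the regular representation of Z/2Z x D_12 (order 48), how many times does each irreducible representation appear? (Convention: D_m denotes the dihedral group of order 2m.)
Each irreducible V_i of dimension d_i appears with multiplicity d_i, i.e. rho_reg = (direct sum over all irreducibles V_i) d_i V_i. The irreducible dimensions for Z/2Z x D_12 are 1, 1, 1, 1, 1, 1, 1, 1, 2, 2, 2, 2, 2, 2, 2, 2, 2, 2: 8 irreducibles of dimension 1, each with multiplicity 1; 10 irreducibles of dimension 2, each with multiplicity 2. Total dimension 8*1*1 + 10*2*2 = 48 = |G|.

Proof sketch: General theorem: in the regular representation of a finite group G, each irreducible appears with multiplicity equal to its dimension. Check: dim(rho_reg) = sum d_i^2 = 1 + 1 + 1 + 1 + 1 + 1 + 1 + 1 + 4 + 4 + 4 + 4 + 4 + 4 + 4 + 4 + 4 + 4 = 48 = |G|.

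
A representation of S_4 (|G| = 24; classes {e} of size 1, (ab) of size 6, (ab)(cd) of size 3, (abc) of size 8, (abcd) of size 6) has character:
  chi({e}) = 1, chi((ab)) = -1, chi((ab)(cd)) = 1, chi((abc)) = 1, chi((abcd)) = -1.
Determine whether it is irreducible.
Irreducible: <chi, chi> = 1.

Argument: <chi, chi> = (1/|G|) sum_C |C| * |chi(C)|^2 = (1/24)[1*|1|^2 + 6*|-1|^2 + 3*|1|^2 + 8*|1|^2 + 6*|-1|^2]
  = (1/24)[(1) + (6) + (3) + (8) + (6)] = 24/24 = 1.
A character is irreducible iff <chi, chi> = 1, so this representation is irreducible.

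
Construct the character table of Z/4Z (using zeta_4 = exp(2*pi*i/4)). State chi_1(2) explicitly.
Character table of Z/4Z (irreps indexed chi_0,...,chi_3 with chi_k(m) = zeta_4^(k*m), zeta_4 = exp(2*pi*i/4)):
  irrep \ class  {0} (size 1)  {1} (size 1)  {2} (size 1)  {3} (size 1)
  chi_0          1             1             1             1           
  chi_1          1             I             -1            -I          
  chi_2          1             -1            1             -1          
  chi_3          1             -I            -1            I           

Spot check: chi_1(2) = zeta_4^(1*2) = zeta_4^2 = -1.

Derivation: Z/4Z is abelian, so all 4 irreducible complex representations are 1-dimensional. They are given by chi_k(m) = zeta_4^(k*m) for k = 0,...,3. Row orthogonality: sum_m chi_k(m) conj(chi_l(m)) = 4 * [k = l].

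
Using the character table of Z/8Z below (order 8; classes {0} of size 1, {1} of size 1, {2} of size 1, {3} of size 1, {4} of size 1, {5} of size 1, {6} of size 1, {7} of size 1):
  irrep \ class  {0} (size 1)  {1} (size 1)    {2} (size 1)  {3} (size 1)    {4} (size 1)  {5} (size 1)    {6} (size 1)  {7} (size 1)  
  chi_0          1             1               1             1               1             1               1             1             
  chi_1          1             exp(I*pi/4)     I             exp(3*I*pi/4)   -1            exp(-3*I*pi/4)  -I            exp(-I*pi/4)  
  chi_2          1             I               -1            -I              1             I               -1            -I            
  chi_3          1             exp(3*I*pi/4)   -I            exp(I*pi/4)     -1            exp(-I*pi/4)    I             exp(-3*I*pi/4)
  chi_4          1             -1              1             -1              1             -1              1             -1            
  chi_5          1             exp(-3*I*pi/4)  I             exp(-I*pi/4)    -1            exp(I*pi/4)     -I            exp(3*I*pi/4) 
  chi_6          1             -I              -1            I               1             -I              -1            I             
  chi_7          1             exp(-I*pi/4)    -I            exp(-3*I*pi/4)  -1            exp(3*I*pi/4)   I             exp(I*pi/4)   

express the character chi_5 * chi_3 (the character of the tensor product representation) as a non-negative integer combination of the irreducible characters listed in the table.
chi_5 tensor chi_3 = chi_0 (all other irreducibles have multiplicity 0).

Derivation: The character of a tensor product is the pointwise product (chi_5 * chi_3)(C) = chi_5(C) * chi_3(C):
  {0}: (1)*(1), {1}: (exp(-3*I*pi/4))*(exp(3*I*pi/4)), {2}: (I)*(-I), {3}: (exp(-I*pi/4))*(exp(I*pi/4)), {4}: (-1)*(-1), {5}: (exp(I*pi/4))*(exp(-I*pi/4)), {6}: (-I)*(I), {7}: (exp(3*I*pi/4))*(exp(-3*I*pi/4))
so (chi_5 * chi_3) takes values
  {0} -> 1, {1} -> 1, {2} -> 1, {3} -> 1, {4} -> 1, {5} -> 1, {6} -> 1, {7} -> 1.
Now take the inner product of this character with each irreducible chi from the table, <chi_5*chi_3, chi> = (1/8) sum_C |C| (chi_5*chi_3)(C) conj(chi(C)):
  <chi_5*chi_3, chi_0> = (1/8)[1*(1)*conj(1) + 1*(1)*conj(1) + 1*(1)*conj(1) + 1*(1)*conj(1) + 1*(1)*conj(1) + 1*(1)*conj(1) + 1*(1)*conj(1) + 1*(1)*conj(1)]
      = (1/8)[(1) + (1) + (1) + (1) + (1) + (1) + (1) + (1)] = 8/8 = 1
  <chi_5*chi_3, chi_1> = (1/8)[1*(1)*conj(1) + 1*(1)*conj(exp(I*pi/4)) + 1*(1)*conj(I) + 1*(1)*conj(exp(3*I*pi/4)) + 1*(1)*conj(-1) + 1*(1)*conj(exp(-3*I*pi/4)) + 1*(1)*conj(-I) + 1*(1)*conj(exp(-I*pi/4))]
      = (1/8)[(1) + (exp(-I*pi/4)) + (-I) + (exp(-3*I*pi/4)) + (-1) + (exp(3*I*pi/4)) + (I) + (exp(I*pi/4))] = 0/8 = 0
  <chi_5*chi_3, chi_2> = (1/8)[1*(1)*conj(1) + 1*(1)*conj(I) + 1*(1)*conj(-1) + 1*(1)*conj(-I) + 1*(1)*conj(1) + 1*(1)*conj(I) + 1*(1)*conj(-1) + 1*(1)*conj(-I)]
      = (1/8)[(1) + (-I) + (-1) + (I) + (1) + (-I) + (-1) + (I)] = 0/8 = 0
  <chi_5*chi_3, chi_3> = (1/8)[1*(1)*conj(1) + 1*(1)*conj(exp(3*I*pi/4)) + 1*(1)*conj(-I) + 1*(1)*conj(exp(I*pi/4)) + 1*(1)*conj(-1) + 1*(1)*conj(exp(-I*pi/4)) + 1*(1)*conj(I) + 1*(1)*conj(exp(-3*I*pi/4))]
      = (1/8)[(1) + (exp(-3*I*pi/4)) + (I) + (exp(-I*pi/4)) + (-1) + (exp(I*pi/4)) + (-I) + (exp(3*I*pi/4))] = 0/8 = 0
  <chi_5*chi_3, chi_4> = (1/8)[1*(1)*conj(1) + 1*(1)*conj(-1) + 1*(1)*conj(1) + 1*(1)*conj(-1) + 1*(1)*conj(1) + 1*(1)*conj(-1) + 1*(1)*conj(1) + 1*(1)*conj(-1)]
      = (1/8)[(1) + (-1) + (1) + (-1) + (1) + (-1) + (1) + (-1)] = 0/8 = 0
  <chi_5*chi_3, chi_5> = (1/8)[1*(1)*conj(1) + 1*(1)*conj(exp(-3*I*pi/4)) + 1*(1)*conj(I) + 1*(1)*conj(exp(-I*pi/4)) + 1*(1)*conj(-1) + 1*(1)*conj(exp(I*pi/4)) + 1*(1)*conj(-I) + 1*(1)*conj(exp(3*I*pi/4))]
      = (1/8)[(1) + (exp(3*I*pi/4)) + (-I) + (exp(I*pi/4)) + (-1) + (exp(-I*pi/4)) + (I) + (exp(-3*I*pi/4))] = 0/8 = 0
  <chi_5*chi_3, chi_6> = (1/8)[1*(1)*conj(1) + 1*(1)*conj(-I) + 1*(1)*conj(-1) + 1*(1)*conj(I) + 1*(1)*conj(1) + 1*(1)*conj(-I) + 1*(1)*conj(-1) + 1*(1)*conj(I)]
      = (1/8)[(1) + (I) + (-1) + (-I) + (1) + (I) + (-1) + (-I)] = 0/8 = 0
  <chi_5*chi_3, chi_7> = (1/8)[1*(1)*conj(1) + 1*(1)*conj(exp(-I*pi/4)) + 1*(1)*conj(-I) + 1*(1)*conj(exp(-3*I*pi/4)) + 1*(1)*conj(-1) + 1*(1)*conj(exp(3*I*pi/4)) + 1*(1)*conj(I) + 1*(1)*conj(exp(I*pi/4))]
      = (1/8)[(1) + (exp(I*pi/4)) + (I) + (exp(3*I*pi/4)) + (-1) + (exp(-3*I*pi/4)) + (-I) + (exp(-I*pi/4))] = 0/8 = 0
(Exp terms are combined using exp(i*s)*conj(exp(i*t)) = exp(i*(s-t)), and sums of them are collapsed using the identity that for every m > 1 the m distinct m-th roots of unity sum to 0, e.g. 1 + exp(2*I*pi/3) + exp(-2*I*pi/3) = 0.)
Hence the multiplicities are chi_0: 1. Dimension check: dim(chi_5)*dim(chi_3) = 1*1 = 1 and sum (mult * dim) = 1*1 = 1.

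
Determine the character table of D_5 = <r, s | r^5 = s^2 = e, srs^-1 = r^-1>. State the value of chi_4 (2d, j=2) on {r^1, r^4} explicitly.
Conjugacy classes: {e} of size 1, {r^1, r^4} of size 2, {r^2, r^3} of size 2, {s, sr, ..., sr^4} of size 5.
Character table:
  irrep \ class              {e} (size 1)  {r^1, r^4} (size 2)  {r^2, r^3} (size 2)  {s, sr, ..., sr^4} (size 5)
  chi_1 (triv)               1             1                    1                    1                          
  chi_2 (sign: r->1, s->-1)  1             1                    1                    -1                         
  chi_3 (2d, j=1)            2             -1/2 + sqrt(5)/2     -sqrt(5)/2 - 1/2     0                          
  chi_4 (2d, j=2)            2             -sqrt(5)/2 - 1/2     -1/2 + sqrt(5)/2     0                          

Spot check: chi_4 (2d, j=2) on {r^1, r^4} = -sqrt(5)/2 - 1/2.

Solution. D_5 has order 2*5 = 10 with 4 conjugacy classes, hence 4 irreducibles. Sum of squared dims 1 + 1 + 4 + 4 = 10 = |G|. Linear characters come from the abelianisation; the 2-dimensional irreps have character r^k -> 2*cos(2*pi*j*k/5), reflections -> 0.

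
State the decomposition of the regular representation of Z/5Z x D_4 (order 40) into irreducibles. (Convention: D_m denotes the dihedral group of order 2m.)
Each irreducible V_i of dimension d_i appears with multiplicity d_i, i.e. rho_reg = (direct sum over all irreducibles V_i) d_i V_i. The irreducible dimensions for Z/5Z x D_4 are 1, 1, 1, 1, 1, 1, 1, 1, 1, 1, 1, 1, 1, 1, 1, 1, 1, 1, 1, 1, 2, 2, 2, 2, 2: 20 irreducibles of dimension 1, each with multiplicity 1; 5 irreducibles of dimension 2, each with multiplicity 2. Total dimension 20*1*1 + 5*2*2 = 40 = |G|.

Derivation: General theorem: in the regular representation of a finite group G, each irreducible appears with multiplicity equal to its dimension. Check: dim(rho_reg) = sum d_i^2 = 1 + 1 + 1 + 1 + 1 + 1 + 1 + 1 + 1 + 1 + 1 + 1 + 1 + 1 + 1 + 1 + 1 + 1 + 1 + 1 + 4 + 4 + 4 + 4 + 4 = 40 = |G|.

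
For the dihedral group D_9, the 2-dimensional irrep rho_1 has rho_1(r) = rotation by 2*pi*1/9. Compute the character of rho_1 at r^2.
chi_{rho_1}(r^2) = 2*cos(2*pi*1*2/9) = 2*cos(4*pi/9)

Solution. rho_1(r^2) is rotation by angle 2*pi*1*2/9, whose trace is 2*cos(2*pi*1*2/9) = 2*cos(4*pi/9).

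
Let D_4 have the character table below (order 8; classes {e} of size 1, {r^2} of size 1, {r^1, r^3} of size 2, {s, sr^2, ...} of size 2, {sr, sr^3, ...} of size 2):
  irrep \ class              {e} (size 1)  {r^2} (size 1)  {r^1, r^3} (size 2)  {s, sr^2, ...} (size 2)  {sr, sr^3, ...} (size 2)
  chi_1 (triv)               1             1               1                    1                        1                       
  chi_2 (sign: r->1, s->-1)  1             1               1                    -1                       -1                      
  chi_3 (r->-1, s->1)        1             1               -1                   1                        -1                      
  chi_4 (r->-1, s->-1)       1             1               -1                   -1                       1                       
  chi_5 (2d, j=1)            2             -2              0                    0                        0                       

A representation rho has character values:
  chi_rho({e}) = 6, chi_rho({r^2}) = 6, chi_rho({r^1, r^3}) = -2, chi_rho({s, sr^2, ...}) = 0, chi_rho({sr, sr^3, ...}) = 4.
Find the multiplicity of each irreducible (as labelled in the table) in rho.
Multiplicities: chi_1: 2, chi_2: 0, chi_3: 1, chi_4: 3, chi_5: 0.

Proof sketch: Use <chi_rho, chi> = (1/|G|) sum_C |C| * chi_rho(C) * conj(chi(C)) with |G| = 8 for each irreducible chi in the table:
  <chi_rho, chi_1> = (1/8)[1*(6)*conj(1) + 1*(6)*conj(1) + 2*(-2)*conj(1) + 2*(0)*conj(1) + 2*(4)*conj(1)]
      = (1/8)[(6) + (6) + (-4) + (0) + (8)] = 16/8 = 2
  <chi_rho, chi_2> = (1/8)[1*(6)*conj(1) + 1*(6)*conj(1) + 2*(-2)*conj(1) + 2*(0)*conj(-1) + 2*(4)*conj(-1)]
      = (1/8)[(6) + (6) + (-4) + (0) + (-8)] = 0/8 = 0
  <chi_rho, chi_3> = (1/8)[1*(6)*conj(1) + 1*(6)*conj(1) + 2*(-2)*conj(-1) + 2*(0)*conj(1) + 2*(4)*conj(-1)]
      = (1/8)[(6) + (6) + (4) + (0) + (-8)] = 8/8 = 1
  <chi_rho, chi_4> = (1/8)[1*(6)*conj(1) + 1*(6)*conj(1) + 2*(-2)*conj(-1) + 2*(0)*conj(-1) + 2*(4)*conj(1)]
      = (1/8)[(6) + (6) + (4) + (0) + (8)] = 24/8 = 3
  <chi_rho, chi_5> = (1/8)[1*(6)*conj(2) + 1*(6)*conj(-2) + 2*(-2)*conj(0) + 2*(0)*conj(0) + 2*(4)*conj(0)]
      = (1/8)[(12) + (-12) + (0) + (0) + (0)] = 0/8 = 0
Dimension check: dim(rho) = sum (mult * dim) = 2*1 + 0*1 + 1*1 + 3*1 + 0*2 = 6 = chi_rho(e) = 6.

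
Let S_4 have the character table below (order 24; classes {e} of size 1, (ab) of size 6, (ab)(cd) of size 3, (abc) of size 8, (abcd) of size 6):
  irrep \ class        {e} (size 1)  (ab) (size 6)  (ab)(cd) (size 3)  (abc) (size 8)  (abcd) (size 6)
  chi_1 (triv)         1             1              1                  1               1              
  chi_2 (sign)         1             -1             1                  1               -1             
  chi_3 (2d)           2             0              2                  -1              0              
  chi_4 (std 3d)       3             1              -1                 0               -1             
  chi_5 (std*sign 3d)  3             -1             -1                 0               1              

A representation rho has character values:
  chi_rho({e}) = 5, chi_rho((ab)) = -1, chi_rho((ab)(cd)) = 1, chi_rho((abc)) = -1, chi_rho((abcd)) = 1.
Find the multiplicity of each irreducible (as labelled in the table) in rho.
Multiplicities: chi_1: 0, chi_2: 0, chi_3: 1, chi_4: 0, chi_5: 1.

Solution. Use <chi_rho, chi> = (1/|G|) sum_C |C| * chi_rho(C) * conj(chi(C)) with |G| = 24 for each irreducible chi in the table:
  <chi_rho, chi_1> = (1/24)[1*(5)*conj(1) + 6*(-1)*conj(1) + 3*(1)*conj(1) + 8*(-1)*conj(1) + 6*(1)*conj(1)]
      = (1/24)[(5) + (-6) + (3) + (-8) + (6)] = 0/24 = 0
  <chi_rho, chi_2> = (1/24)[1*(5)*conj(1) + 6*(-1)*conj(-1) + 3*(1)*conj(1) + 8*(-1)*conj(1) + 6*(1)*conj(-1)]
      = (1/24)[(5) + (6) + (3) + (-8) + (-6)] = 0/24 = 0
  <chi_rho, chi_3> = (1/24)[1*(5)*conj(2) + 6*(-1)*conj(0) + 3*(1)*conj(2) + 8*(-1)*conj(-1) + 6*(1)*conj(0)]
      = (1/24)[(10) + (0) + (6) + (8) + (0)] = 24/24 = 1
  <chi_rho, chi_4> = (1/24)[1*(5)*conj(3) + 6*(-1)*conj(1) + 3*(1)*conj(-1) + 8*(-1)*conj(0) + 6*(1)*conj(-1)]
      = (1/24)[(15) + (-6) + (-3) + (0) + (-6)] = 0/24 = 0
  <chi_rho, chi_5> = (1/24)[1*(5)*conj(3) + 6*(-1)*conj(-1) + 3*(1)*conj(-1) + 8*(-1)*conj(0) + 6*(1)*conj(1)]
      = (1/24)[(15) + (6) + (-3) + (0) + (6)] = 24/24 = 1
Dimension check: dim(rho) = sum (mult * dim) = 0*1 + 0*1 + 1*2 + 0*3 + 1*3 = 5 = chi_rho(e) = 5.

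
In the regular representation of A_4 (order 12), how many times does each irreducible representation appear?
Each irreducible V_i of dimension d_i appears with multiplicity d_i, i.e. rho_reg = (direct sum over all irreducibles V_i) d_i V_i. The irreducible dimensions for A_4 are 1, 1, 1, 3: 3 irreducibles of dimension 1, each with multiplicity 1; 1 irreducible of dimension 3, with multiplicity 3. Total dimension 3*1*1 + 1*3*3 = 12 = |G|.

Reasoning: General theorem: in the regular representation of a finite group G, each irreducible appears with multiplicity equal to its dimension. Check: dim(rho_reg) = sum d_i^2 = 1 + 1 + 1 + 9 = 12 = |G|.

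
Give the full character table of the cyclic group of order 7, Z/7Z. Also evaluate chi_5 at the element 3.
Character table of Z/7Z (irreps indexed chi_0,...,chi_6 with chi_k(m) = zeta_7^(k*m), zeta_7 = exp(2*pi*i/7)):
  irrep \ class  {0} (size 1)  {1} (size 1)    {2} (size 1)    {3} (size 1)    {4} (size 1)    {5} (size 1)    {6} (size 1)  
  chi_0          1             1               1               1               1               1               1             
  chi_1          1             exp(2*I*pi/7)   exp(4*I*pi/7)   exp(6*I*pi/7)   exp(-6*I*pi/7)  exp(-4*I*pi/7)  exp(-2*I*pi/7)
  chi_2          1             exp(4*I*pi/7)   exp(-6*I*pi/7)  exp(-2*I*pi/7)  exp(2*I*pi/7)   exp(6*I*pi/7)   exp(-4*I*pi/7)
  chi_3          1             exp(6*I*pi/7)   exp(-2*I*pi/7)  exp(4*I*pi/7)   exp(-4*I*pi/7)  exp(2*I*pi/7)   exp(-6*I*pi/7)
  chi_4          1             exp(-6*I*pi/7)  exp(2*I*pi/7)   exp(-4*I*pi/7)  exp(4*I*pi/7)   exp(-2*I*pi/7)  exp(6*I*pi/7) 
  chi_5          1             exp(-4*I*pi/7)  exp(6*I*pi/7)   exp(2*I*pi/7)   exp(-2*I*pi/7)  exp(-6*I*pi/7)  exp(4*I*pi/7) 
  chi_6          1             exp(-2*I*pi/7)  exp(-4*I*pi/7)  exp(-6*I*pi/7)  exp(6*I*pi/7)   exp(4*I*pi/7)   exp(2*I*pi/7) 

Spot check: chi_5(3) = zeta_7^(5*3) = zeta_7^15 = exp(2*I*pi/7).

Reasoning: Z/7Z is abelian, so all 7 irreducible complex representations are 1-dimensional. They are given by chi_k(m) = zeta_7^(k*m) for k = 0,...,6. Row orthogonality: sum_m chi_k(m) conj(chi_l(m)) = 7 * [k = l].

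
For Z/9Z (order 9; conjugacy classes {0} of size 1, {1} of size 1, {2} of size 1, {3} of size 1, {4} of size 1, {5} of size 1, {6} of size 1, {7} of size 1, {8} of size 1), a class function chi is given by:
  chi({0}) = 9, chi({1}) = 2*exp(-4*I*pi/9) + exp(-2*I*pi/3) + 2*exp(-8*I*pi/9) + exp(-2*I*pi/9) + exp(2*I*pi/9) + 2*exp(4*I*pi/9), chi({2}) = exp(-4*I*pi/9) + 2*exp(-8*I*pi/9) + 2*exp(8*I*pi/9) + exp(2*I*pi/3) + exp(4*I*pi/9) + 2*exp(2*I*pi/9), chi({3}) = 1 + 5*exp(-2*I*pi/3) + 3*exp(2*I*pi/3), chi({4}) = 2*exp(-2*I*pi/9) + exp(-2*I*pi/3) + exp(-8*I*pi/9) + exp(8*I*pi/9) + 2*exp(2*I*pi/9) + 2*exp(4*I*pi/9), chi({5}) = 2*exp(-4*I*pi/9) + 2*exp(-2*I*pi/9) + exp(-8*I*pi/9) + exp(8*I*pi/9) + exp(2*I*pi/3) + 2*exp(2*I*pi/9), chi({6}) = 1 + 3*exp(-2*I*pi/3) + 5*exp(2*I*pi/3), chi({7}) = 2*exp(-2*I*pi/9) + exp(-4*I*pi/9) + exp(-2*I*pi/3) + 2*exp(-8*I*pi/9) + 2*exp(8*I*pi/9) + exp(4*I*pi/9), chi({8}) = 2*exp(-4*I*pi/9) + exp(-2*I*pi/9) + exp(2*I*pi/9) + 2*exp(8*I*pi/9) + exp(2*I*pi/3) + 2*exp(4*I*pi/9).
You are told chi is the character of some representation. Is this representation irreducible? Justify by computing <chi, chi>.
Not irreducible (reducible): <chi, chi> = 15 > 1.

Proof sketch: <chi, chi> = (1/|G|) sum_C |C| * |chi(C)|^2 = (1/9)[1*|9|^2 + 1*|2*exp(-4*I*pi/9) + exp(-2*I*pi/3) + 2*exp(-8*I*pi/9) + exp(-2*I*pi/9) + exp(2*I*pi/9) + 2*exp(4*I*pi/9)|^2 + 1*|exp(-4*I*pi/9) + 2*exp(-8*I*pi/9) + 2*exp(8*I*pi/9) + exp(2*I*pi/3) + exp(4*I*pi/9) + 2*exp(2*I*pi/9)|^2 + 1*|1 + 5*exp(-2*I*pi/3) + 3*exp(2*I*pi/3)|^2 + 1*|2*exp(-2*I*pi/9) + exp(-2*I*pi/3) + exp(-8*I*pi/9) + exp(8*I*pi/9) + 2*exp(2*I*pi/9) + 2*exp(4*I*pi/9)|^2 + 1*|2*exp(-4*I*pi/9) + 2*exp(-2*I*pi/9) + exp(-8*I*pi/9) + exp(8*I*pi/9) + exp(2*I*pi/3) + 2*exp(2*I*pi/9)|^2 + 1*|1 + 3*exp(-2*I*pi/3) + 5*exp(2*I*pi/3)|^2 + 1*|2*exp(-2*I*pi/9) + exp(-4*I*pi/9) + exp(-2*I*pi/3) + 2*exp(-8*I*pi/9) + 2*exp(8*I*pi/9) + exp(4*I*pi/9)|^2 + 1*|2*exp(-4*I*pi/9) + exp(-2*I*pi/9) + exp(2*I*pi/9) + 2*exp(8*I*pi/9) + exp(2*I*pi/3) + 2*exp(4*I*pi/9)|^2]
  = (1/9)[(81) + (15 + 10*exp(-2*I*pi/3) + 6*exp(-4*I*pi/9) + 8*exp(-2*I*pi/9) + 9*exp(-8*I*pi/9) + 9*exp(8*I*pi/9) + 8*exp(2*I*pi/9) + 6*exp(4*I*pi/9) + 10*exp(2*I*pi/3)) + (15 + 10*exp(-2*I*pi/3) + 8*exp(-4*I*pi/9) + 9*exp(-2*I*pi/9) + 6*exp(-8*I*pi/9) + 6*exp(8*I*pi/9) + 9*exp(2*I*pi/9) + 8*exp(4*I*pi/9) + 10*exp(2*I*pi/3)) + (12) + (15 + 9*exp(-4*I*pi/9) + 10*exp(-2*I*pi/3) + 6*exp(-2*I*pi/9) + 8*exp(-8*I*pi/9) + 8*exp(8*I*pi/9) + 6*exp(2*I*pi/9) + 10*exp(2*I*pi/3) + 9*exp(4*I*pi/9)) + (15 + 9*exp(-4*I*pi/9) + 10*exp(-2*I*pi/3) + 6*exp(-2*I*pi/9) + 8*exp(-8*I*pi/9) + 8*exp(8*I*pi/9) + 6*exp(2*I*pi/9) + 10*exp(2*I*pi/3) + 9*exp(4*I*pi/9)) + (12) + (15 + 10*exp(-2*I*pi/3) + 8*exp(-4*I*pi/9) + 9*exp(-2*I*pi/9) + 6*exp(-8*I*pi/9) + 6*exp(8*I*pi/9) + 9*exp(2*I*pi/9) + 8*exp(4*I*pi/9) + 10*exp(2*I*pi/3)) + (15 + 10*exp(-2*I*pi/3) + 6*exp(-4*I*pi/9) + 8*exp(-2*I*pi/9) + 9*exp(-8*I*pi/9) + 9*exp(8*I*pi/9) + 8*exp(2*I*pi/9) + 6*exp(4*I*pi/9) + 10*exp(2*I*pi/3))] = 135/9 = 15.
(Exp terms are combined using exp(i*s)*conj(exp(i*t)) = exp(i*(s-t)), and sums of them are collapsed using the identity that for every m > 1 the m distinct m-th roots of unity sum to 0, e.g. 1 + exp(2*I*pi/3) + exp(-2*I*pi/3) = 0.)
A character is irreducible iff <chi, chi> = 1, so this representation is reducible.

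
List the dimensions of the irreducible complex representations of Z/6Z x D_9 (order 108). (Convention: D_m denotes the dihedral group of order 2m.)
Dimensions: 1, 1, 1, 1, 1, 1, 1, 1, 1, 1, 1, 1, 2, 2, 2, 2, 2, 2, 2, 2, 2, 2, 2, 2, 2, 2, 2, 2, 2, 2, 2, 2, 2, 2, 2, 2

Explanation: There are 36 irreducibles (= number of conjugacy classes). Their dimensions d_i satisfy sum d_i^2 = |G| = 108: 1 + 1 + 1 + 1 + 1 + 1 + 1 + 1 + 1 + 1 + 1 + 1 + 4 + 4 + 4 + 4 + 4 + 4 + 4 + 4 + 4 + 4 + 4 + 4 + 4 + 4 + 4 + 4 + 4 + 4 + 4 + 4 + 4 + 4 + 4 + 4 = 108. (For the product with Z/6Z: each of the 6 1-dim characters of Z/6Z tensors with each irrep of D_9, giving 6 copies of each D_9-dimension.)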